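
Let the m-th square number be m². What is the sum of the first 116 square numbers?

Σ_{i=1}^{116} i² = 116·117·233/6 = 527046.

527046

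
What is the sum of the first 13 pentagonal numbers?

Σ i(3i−1)/2 = (3Σi² − Σi) / 2 over i = 1..13.
Σi = 91 and Σi² = 819.
(3·819 − 1·91) / 2 = 2366/2 = 1183.

1183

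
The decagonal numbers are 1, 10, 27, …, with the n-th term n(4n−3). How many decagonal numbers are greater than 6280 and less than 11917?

The n-th decagonal number is n(4n−3).
Smallest index with value > 6280: n = 41 (giving 6601).
Largest index with value < 11917: n = 54 (giving 11502).
Indices 41 through 54: 14 terms.

14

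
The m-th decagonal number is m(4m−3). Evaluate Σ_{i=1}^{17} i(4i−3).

6681

Σ i(4i−3) = 4Σi² − 3Σi over i = 1..17.
Σi = 153 and Σi² = 1785.
4·1785 − 3·153 = 6681.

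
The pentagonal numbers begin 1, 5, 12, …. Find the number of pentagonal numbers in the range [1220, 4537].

The n-th pentagonal number is n(3n−1)/2.
Smallest index with value ≥ 1220: n = 29 (giving 1247).
Largest index with value ≤ 4537: n = 55 (giving 4510).
Indices 29 through 55: 27 terms.

27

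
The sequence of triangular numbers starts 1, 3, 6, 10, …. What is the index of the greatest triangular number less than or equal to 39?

8

Solve n(n+1)/2 ≤ 39 for integer n.
n = 8 gives 36 ≤ 39, while n = 9 gives 45 > 39; so the answer is index 8.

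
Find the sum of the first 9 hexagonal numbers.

525

Σ i(2i−1) = 2Σi² − Σi over i = 1..9.
Σi = 45 and Σi² = 285.
2·285 − 1·45 = 525.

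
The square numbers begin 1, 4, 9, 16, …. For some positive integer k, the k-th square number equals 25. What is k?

5

We need n² = 25, so n = √25 = 5.
Check: 5² = 25. ✓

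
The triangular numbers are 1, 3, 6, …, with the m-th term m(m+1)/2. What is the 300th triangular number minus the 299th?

300

Consecutive triangular numbers differ by n: T_{300} − T_{299} = 300.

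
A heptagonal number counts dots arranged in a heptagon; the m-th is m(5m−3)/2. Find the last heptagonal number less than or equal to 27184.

Solve n(5n−3)/2 ≤ 27184 for integer n.
n = 104 gives 26884 ≤ 27184, while n = 105 gives 27405 > 27184; so the answer is 26884.

26884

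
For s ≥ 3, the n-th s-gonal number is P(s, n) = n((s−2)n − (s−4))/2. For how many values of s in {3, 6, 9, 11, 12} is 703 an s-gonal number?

2

s = 3: P(3, 37) = 703. ✓
s = 6: P(6, 19) = 703. ✓
s = 9: P(9, 14) = 651 and P(9, 15) = 750; 703 is not s-gonal.
s = 11: P(11, 12) = 606 and P(11, 13) = 715; 703 is not s-gonal.
s = 12: P(12, 12) = 672 and P(12, 13) = 793; 703 is not s-gonal.
Hits: s ∈ {3, 6} → 2.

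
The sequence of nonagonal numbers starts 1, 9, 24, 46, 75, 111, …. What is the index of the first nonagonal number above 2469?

27

Solve n(7n−5)/2 > 2469 for integer n.
The largest n with value ≤ 2469 is 26 (since 2301 ≤ 2469 < 2484), so the first above is n = 27, value 2484.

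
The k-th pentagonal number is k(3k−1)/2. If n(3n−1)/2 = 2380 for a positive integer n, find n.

Set n(3n−1)/2 = 2380, giving 3n² − n − 4760 = 0.
The discriminant is 1 + 24·2380 = 57121, and √57121 = 239.
So n = (1 + 239) / 6 = 240/6 = 40.

40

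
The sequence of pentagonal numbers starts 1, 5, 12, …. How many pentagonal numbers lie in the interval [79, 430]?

The n-th pentagonal number is n(3n−1)/2.
Smallest index with value ≥ 79: n = 8 (giving 92).
Largest index with value ≤ 430: n = 17 (giving 425).
Indices 8 through 17: 10 terms.

10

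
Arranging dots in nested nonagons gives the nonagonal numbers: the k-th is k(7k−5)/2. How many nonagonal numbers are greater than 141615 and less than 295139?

The n-th nonagonal number is n(7n−5)/2.
Smallest index with value > 141615: n = 202 (giving 142309).
Largest index with value < 295139: n = 290 (giving 293625).
Indices 202 through 290: 89 terms.

89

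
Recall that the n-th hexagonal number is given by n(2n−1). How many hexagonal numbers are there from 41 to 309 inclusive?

The n-th hexagonal number is n(2n−1).
Smallest index with value ≥ 41: n = 5 (giving 45).
Largest index with value ≤ 309: n = 12 (giving 276).
Indices 5 through 12: 8 terms.

8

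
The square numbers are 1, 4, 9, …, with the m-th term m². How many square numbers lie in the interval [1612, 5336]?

The n-th square number is n².
Smallest index with value ≥ 1612: n = 41 (giving 1681).
Largest index with value ≤ 5336: n = 73 (giving 5329).
Indices 41 through 73: 33 terms.

33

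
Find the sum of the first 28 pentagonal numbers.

Σ i(3i−1)/2 = (3Σi² − Σi) / 2 over i = 1..28.
Σi = 406 and Σi² = 7714.
(3·7714 − 1·406) / 2 = 22736/2 = 11368.

11368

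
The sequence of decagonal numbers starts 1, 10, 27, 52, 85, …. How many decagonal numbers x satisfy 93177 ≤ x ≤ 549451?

219

The n-th decagonal number is n(4n−3).
Smallest index with value ≥ 93177: n = 153 (giving 93177).
Largest index with value ≤ 549451: n = 371 (giving 549451).
Indices 153 through 371: 219 terms.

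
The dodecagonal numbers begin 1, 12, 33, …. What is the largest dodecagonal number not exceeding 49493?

48609

Solve n(5n−4) ≤ 49493 for integer n.
n = 99 gives 48609 ≤ 49493, while n = 100 gives 49600 > 49493; so the answer is 48609.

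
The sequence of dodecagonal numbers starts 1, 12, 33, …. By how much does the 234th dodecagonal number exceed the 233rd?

Consecutive dodecagonal numbers differ by 10n − 9: here 10·234 − 9 = 2331.

2331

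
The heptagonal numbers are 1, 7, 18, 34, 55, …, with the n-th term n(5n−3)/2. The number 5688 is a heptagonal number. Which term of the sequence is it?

Set n(5n−3)/2 = 5688, giving 5n² − 3n − 11376 = 0.
The discriminant is 9 + 40·5688 = 227529, and √227529 = 477.
So n = (3 + 477) / 10 = 480/10 = 48.

48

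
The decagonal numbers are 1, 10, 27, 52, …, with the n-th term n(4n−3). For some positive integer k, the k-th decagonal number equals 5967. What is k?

Set n(4n−3) = 5967, giving 4n² − 3n − 5967 = 0.
The discriminant is 9 + 16·5967 = 95481, and √95481 = 309.
So n = (3 + 309) / 8 = 312/8 = 39.
Check: 39·(4·39 − 3) = 5967. ✓

39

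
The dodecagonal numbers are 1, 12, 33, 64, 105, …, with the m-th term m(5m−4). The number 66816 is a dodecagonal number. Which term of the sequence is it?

Set n(5n−4) = 66816, giving 5n² − 4n − 66816 = 0.
So n = (4 + 1156) / 10 = 1160/10 = 116.
Check: 116·(5·116 − 4) = 66816. ✓

116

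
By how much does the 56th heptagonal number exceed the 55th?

276

Consecutive heptagonal numbers differ by 5n − 4: here 5·56 − 4 = 276.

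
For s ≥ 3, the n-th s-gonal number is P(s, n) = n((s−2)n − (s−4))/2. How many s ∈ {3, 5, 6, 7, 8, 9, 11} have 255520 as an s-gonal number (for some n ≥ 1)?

1

s = 3: P(3, 714) = 255255 and P(3, 715) = 255970; 255520 is not s-gonal.
s = 5: P(5, 412) = 254410 and P(5, 413) = 255647; 255520 is not s-gonal.
s = 6: P(6, 357) = 254541 and P(6, 358) = 255970; 255520 is not s-gonal.
s = 7: P(7, 320) = 255520. ✓
s = 8: P(8, 292) = 255208 and P(8, 293) = 256961; 255520 is not s-gonal.
s = 9: P(9, 270) = 254475 and P(9, 271) = 256366; 255520 is not s-gonal.
s = 11: P(11, 238) = 254065 and P(11, 239) = 256208; 255520 is not s-gonal.
Hits: s ∈ {7} → 1.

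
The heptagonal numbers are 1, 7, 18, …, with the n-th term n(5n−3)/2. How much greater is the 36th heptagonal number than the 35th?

Consecutive heptagonal numbers differ by 5n − 4: here 5·36 − 4 = 176.

176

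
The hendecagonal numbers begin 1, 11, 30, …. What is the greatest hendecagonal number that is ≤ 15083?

14935

Solve n(9n−7)/2 ≤ 15083 for integer n.
n = 58 gives 14935 ≤ 15083, while n = 59 gives 15458 > 15083; so the answer is 14935.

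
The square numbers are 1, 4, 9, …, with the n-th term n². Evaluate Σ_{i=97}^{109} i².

Σ_{i=97}^{109} i² = 437635 − 299536 = 138099.

138099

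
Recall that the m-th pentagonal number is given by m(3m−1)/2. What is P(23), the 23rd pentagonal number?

23·(3·23 − 1)/2 = 23·68/2 = 23·34 = 782.

782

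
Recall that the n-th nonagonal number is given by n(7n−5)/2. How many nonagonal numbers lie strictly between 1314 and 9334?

The n-th nonagonal number is n(7n−5)/2.
Smallest index with value > 1314: n = 20 (giving 1350).
Largest index with value < 9334: n = 51 (giving 8976).
Indices 20 through 51: 32 terms.

32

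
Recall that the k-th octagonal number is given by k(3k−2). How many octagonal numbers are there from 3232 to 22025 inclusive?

53

The n-th octagonal number is n(3n−2).
Smallest index with value ≥ 3232: n = 34 (giving 3400).
Largest index with value ≤ 22025: n = 86 (giving 22016).
Indices 34 through 86: 53 terms.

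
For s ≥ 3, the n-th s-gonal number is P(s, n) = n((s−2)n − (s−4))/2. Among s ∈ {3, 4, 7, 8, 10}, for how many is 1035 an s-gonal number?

1

s = 3: P(3, 45) = 1035. ✓
s = 4: P(4, 32) = 1024 and P(4, 33) = 1089; 1035 is not s-gonal.
s = 7: P(7, 20) = 970 and P(7, 21) = 1071; 1035 is not s-gonal.
s = 8: P(8, 18) = 936 and P(8, 19) = 1045; 1035 is not s-gonal.
s = 10: P(10, 16) = 976 and P(10, 17) = 1105; 1035 is not s-gonal.
Hits: s ∈ {3} → 1.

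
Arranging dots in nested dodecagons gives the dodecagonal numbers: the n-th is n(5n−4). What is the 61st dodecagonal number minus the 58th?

61·(5·61 − 4) = 18361 and 58·(5·58 − 4) = 16588.
Difference: 18361 − 16588 = 1773.

1773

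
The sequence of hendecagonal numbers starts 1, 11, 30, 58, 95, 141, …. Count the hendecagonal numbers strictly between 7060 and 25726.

The n-th hendecagonal number is n(9n−7)/2.
Smallest index with value > 7060: n = 41 (giving 7421).
Largest index with value < 25726: n = 75 (giving 25050).
Indices 41 through 75: 35 terms.

35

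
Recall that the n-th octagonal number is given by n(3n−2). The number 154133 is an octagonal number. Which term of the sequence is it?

227

Set n(3n−2) = 154133, giving 3n² − 2n − 154133 = 0.
The discriminant is 4 + 12·154133 = 1849600, and √1849600 = 1360.
So n = (2 + 1360) / 6 = 1362/6 = 227.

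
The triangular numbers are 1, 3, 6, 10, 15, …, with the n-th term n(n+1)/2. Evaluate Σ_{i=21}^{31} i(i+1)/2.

Σ i(i+1)/2 = (Σi² + Σi) / 2 over i = 21..31.
Σi = 496 − 210 = 286 and Σi² = 10416 − 2870 = 7546.
(1·7546 + 1·286) / 2 = 7832/2 = 3916.

3916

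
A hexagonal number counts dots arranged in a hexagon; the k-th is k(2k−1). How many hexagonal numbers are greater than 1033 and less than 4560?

The n-th hexagonal number is n(2n−1).
Smallest index with value > 1033: n = 23 (giving 1035).
Largest index with value < 4560: n = 47 (giving 4371).
Indices 23 through 47: 25 terms.

25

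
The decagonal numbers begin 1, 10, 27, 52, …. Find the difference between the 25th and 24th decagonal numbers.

Consecutive decagonal numbers differ by 8n − 7: here 8·25 − 7 = 193.

193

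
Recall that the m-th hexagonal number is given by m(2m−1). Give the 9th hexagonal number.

153

The 9th hexagonal number is n(2n−1) with n = 9.
9·(2·9 − 1) = 9·17 = 153.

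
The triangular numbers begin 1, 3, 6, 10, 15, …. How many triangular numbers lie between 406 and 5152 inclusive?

74

The n-th triangular number is n(n+1)/2.
Smallest index with value ≥ 406: n = 28 (giving 406).
Largest index with value ≤ 5152: n = 101 (giving 5151).
Indices 28 through 101: 74 terms.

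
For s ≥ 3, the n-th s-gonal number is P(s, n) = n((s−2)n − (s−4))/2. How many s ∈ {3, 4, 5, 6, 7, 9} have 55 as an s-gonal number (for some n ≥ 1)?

s = 3: P(3, 10) = 55. ✓
s = 4: P(4, 7) = 49 and P(4, 8) = 64; 55 is not s-gonal.
s = 5: P(5, 6) = 51 and P(5, 7) = 70; 55 is not s-gonal.
s = 6: P(6, 5) = 45 and P(6, 6) = 66; 55 is not s-gonal.
s = 7: P(7, 5) = 55. ✓
s = 9: P(9, 4) = 46 and P(9, 5) = 75; 55 is not s-gonal.
Hits: s ∈ {3, 7} → 2.

2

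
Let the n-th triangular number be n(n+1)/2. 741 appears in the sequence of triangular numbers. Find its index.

38

Set n(n+1)/2 = 741, giving n² + n − 1482 = 0.
The discriminant is 1 + 8·741 = 5929, and √5929 = 77.
So n = (-1 + 77) / 2 = 76/2 = 38.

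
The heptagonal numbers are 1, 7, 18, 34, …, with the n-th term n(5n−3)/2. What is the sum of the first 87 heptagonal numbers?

Σ i(5i−3)/2 = (5Σi² − 3Σi) / 2 over i = 1..87.
Σi = 3828 and Σi² = 223300.
(5·223300 − 3·3828) / 2 = 1105016/2 = 552508.

552508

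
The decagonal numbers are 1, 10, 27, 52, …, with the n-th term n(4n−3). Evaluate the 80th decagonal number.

25360

The 80th decagonal number is n(4n−3) with n = 80.
80·(4·80 − 3) = 80·317 = 25360.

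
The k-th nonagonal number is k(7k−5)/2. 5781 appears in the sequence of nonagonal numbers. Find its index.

41

Set n(7n−5)/2 = 5781, giving 7n² − 5n − 11562 = 0.
The discriminant is 25 + 56·5781 = 323761, and √323761 = 569.
So n = (5 + 569) / 14 = 574/14 = 41.
Check: 41·(7·41 − 5)/2 = 5781. ✓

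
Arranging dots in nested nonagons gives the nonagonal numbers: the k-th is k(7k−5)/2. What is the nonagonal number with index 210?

The 210th nonagonal number is n(7n−5)/2 with n = 210.
210·(7·210 − 5)/2 = 210·1465/2 = 153825.

153825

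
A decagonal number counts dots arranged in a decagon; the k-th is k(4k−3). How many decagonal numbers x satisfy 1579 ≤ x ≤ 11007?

32

The n-th decagonal number is n(4n−3).
Smallest index with value ≥ 1579: n = 21 (giving 1701).
Largest index with value ≤ 11007: n = 52 (giving 10660).
Indices 21 through 52: 32 terms.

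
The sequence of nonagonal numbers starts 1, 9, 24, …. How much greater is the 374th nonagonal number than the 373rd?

Consecutive nonagonal numbers differ by 7n − 6: here 7·374 − 6 = 2612.

2612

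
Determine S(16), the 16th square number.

256

The 16th square number is n² with n = 16.
16² = 256.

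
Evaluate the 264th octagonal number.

The 264th octagonal number is n(3n−2) with n = 264.
264·(3·264 − 2) = 264·790 = 208560.

208560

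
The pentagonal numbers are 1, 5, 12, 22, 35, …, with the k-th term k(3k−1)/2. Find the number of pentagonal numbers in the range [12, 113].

6

The n-th pentagonal number is n(3n−1)/2.
Smallest index with value ≥ 12: n = 3 (giving 12).
Largest index with value ≤ 113: n = 8 (giving 92).
Indices 3 through 8: 6 terms.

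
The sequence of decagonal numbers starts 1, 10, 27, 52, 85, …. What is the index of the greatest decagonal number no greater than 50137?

112

Solve n(4n−3) ≤ 50137 for integer n.
n = 112 gives 49840 ≤ 50137, while n = 113 gives 50737 > 50137; so the answer is index 112.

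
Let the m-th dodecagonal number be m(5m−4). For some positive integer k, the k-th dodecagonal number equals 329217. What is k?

Set n(5n−4) = 329217, giving 5n² − 4n − 329217 = 0.
The discriminant is 16 + 20·329217 = 6584356, and √6584356 = 2566.
So n = (4 + 2566) / 10 = 2570/10 = 257.
Check: 257·(5·257 − 4) = 329217. ✓

257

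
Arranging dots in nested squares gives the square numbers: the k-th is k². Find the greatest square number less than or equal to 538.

Solve n² ≤ 538 for integer n.
n = 23 gives 529 ≤ 538, while n = 24 gives 576 > 538; so the answer is 529.

529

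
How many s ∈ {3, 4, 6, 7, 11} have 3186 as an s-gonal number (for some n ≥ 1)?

2

s = 3: P(3, 79) = 3160 and P(3, 80) = 3240; 3186 is not s-gonal.
s = 4: P(4, 56) = 3136 and P(4, 57) = 3249; 3186 is not s-gonal.
s = 6: P(6, 40) = 3160 and P(6, 41) = 3321; 3186 is not s-gonal.
s = 7: P(7, 36) = 3186. ✓
s = 11: P(11, 27) = 3186. ✓
Hits: s ∈ {7, 11} → 2.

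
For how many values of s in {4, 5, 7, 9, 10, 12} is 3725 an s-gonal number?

1

s = 4: P(4, 61) = 3721 and P(4, 62) = 3844; 3725 is not s-gonal.
s = 5: P(5, 50) = 3725. ✓
s = 7: P(7, 38) = 3553 and P(7, 39) = 3744; 3725 is not s-gonal.
s = 9: P(9, 32) = 3504 and P(9, 33) = 3729; 3725 is not s-gonal.
s = 10: P(10, 30) = 3510 and P(10, 31) = 3751; 3725 is not s-gonal.
s = 12: P(12, 27) = 3537 and P(12, 28) = 3808; 3725 is not s-gonal.
Hits: s ∈ {5} → 1.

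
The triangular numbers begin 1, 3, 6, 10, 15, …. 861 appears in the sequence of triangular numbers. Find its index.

41

Set n(n+1)/2 = 861, giving n² + n − 1722 = 0.
The discriminant is 1 + 8·861 = 6889, and √6889 = 83.
So n = (-1 + 83) / 2 = 82/2 = 41.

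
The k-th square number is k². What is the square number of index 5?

25

5² = 25.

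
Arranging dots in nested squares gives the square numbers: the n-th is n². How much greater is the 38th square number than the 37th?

75

n² − (n−1)² = 2n − 1, so 38² − 37² = 2·38 − 1 = 75.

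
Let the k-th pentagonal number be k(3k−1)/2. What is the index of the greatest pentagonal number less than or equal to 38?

Solve n(3n−1)/2 ≤ 38 for integer n.
n = 5 gives 35 ≤ 38, while n = 6 gives 51 > 38; so the answer is index 5.

5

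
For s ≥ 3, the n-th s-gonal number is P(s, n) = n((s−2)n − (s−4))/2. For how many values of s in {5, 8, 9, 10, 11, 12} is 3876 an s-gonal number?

1

s = 5: P(5, 51) = 3876. ✓
s = 8: P(8, 36) = 3816 and P(8, 37) = 4033; 3876 is not s-gonal.
s = 9: P(9, 33) = 3729 and P(9, 34) = 3961; 3876 is not s-gonal.
s = 10: P(10, 31) = 3751 and P(10, 32) = 4000; 3876 is not s-gonal.
s = 11: P(11, 29) = 3683 and P(11, 30) = 3945; 3876 is not s-gonal.
s = 12: P(12, 28) = 3808 and P(12, 29) = 4089; 3876 is not s-gonal.
Hits: s ∈ {5} → 1.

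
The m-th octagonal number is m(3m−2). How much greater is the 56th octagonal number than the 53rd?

975

56·(3·56 − 2) = 9296 and 53·(3·53 − 2) = 8321.
Difference: 9296 − 8321 = 975.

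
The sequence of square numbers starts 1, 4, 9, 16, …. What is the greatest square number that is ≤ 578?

Solve n² ≤ 578 for integer n.
n = 24 gives 576 ≤ 578, while n = 25 gives 625 > 578; so the answer is 576.

576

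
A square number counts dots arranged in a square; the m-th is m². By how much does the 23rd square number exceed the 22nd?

n² − (n−1)² = 2n − 1, so 23² − 22² = 2·23 − 1 = 45.

45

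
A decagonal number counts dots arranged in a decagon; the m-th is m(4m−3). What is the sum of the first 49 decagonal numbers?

158025

Σ i(4i−3) = 4Σi² − 3Σi over i = 1..49.
Σi = 1225 and Σi² = 40425.
4·40425 − 3·1225 = 158025.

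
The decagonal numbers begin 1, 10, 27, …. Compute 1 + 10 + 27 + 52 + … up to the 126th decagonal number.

2675001

Σ i(4i−3) = 4Σi² − 3Σi over i = 1..126.
Σi = 8001 and Σi² = 674751.
4·674751 − 3·8001 = 2675001.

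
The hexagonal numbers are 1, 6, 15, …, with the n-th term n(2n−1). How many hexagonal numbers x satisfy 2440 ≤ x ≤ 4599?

The n-th hexagonal number is n(2n−1).
Smallest index with value ≥ 2440: n = 36 (giving 2556).
Largest index with value ≤ 4599: n = 48 (giving 4560).
Indices 36 through 48: 13 terms.

13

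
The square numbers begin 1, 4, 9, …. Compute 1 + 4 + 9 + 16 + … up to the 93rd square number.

272459

Σ_{i=1}^{93} i² = 93·94·187/6 = 272459.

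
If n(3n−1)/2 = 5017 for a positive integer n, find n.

58

Set n(3n−1)/2 = 5017, giving 3n² − n − 10034 = 0.
The discriminant is 1 + 24·5017 = 120409, and √120409 = 347.
So n = (1 + 347) / 6 = 348/6 = 58.
Check: 58·(3·58 − 1)/2 = 5017. ✓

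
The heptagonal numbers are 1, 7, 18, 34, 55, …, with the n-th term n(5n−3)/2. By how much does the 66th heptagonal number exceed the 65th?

Consecutive heptagonal numbers differ by 5n − 4: here 5·66 − 4 = 326.

326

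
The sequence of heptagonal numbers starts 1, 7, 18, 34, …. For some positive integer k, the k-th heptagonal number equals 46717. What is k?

Set n(5n−3)/2 = 46717, giving 5n² − 3n − 93434 = 0.
So n = (3 + 1367) / 10 = 1370/10 = 137.
Check: 137·(5·137 − 3)/2 = 46717. ✓

137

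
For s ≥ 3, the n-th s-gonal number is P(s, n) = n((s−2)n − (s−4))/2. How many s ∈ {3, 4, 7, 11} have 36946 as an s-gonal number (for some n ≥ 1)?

1

s = 3: P(3, 271) = 36856 and P(3, 272) = 37128; 36946 is not s-gonal.
s = 4: P(4, 192) = 36864 and P(4, 193) = 37249; 36946 is not s-gonal.
s = 7: P(7, 121) = 36421 and P(7, 122) = 37027; 36946 is not s-gonal.
s = 11: P(11, 91) = 36946. ✓
Hits: s ∈ {11} → 1.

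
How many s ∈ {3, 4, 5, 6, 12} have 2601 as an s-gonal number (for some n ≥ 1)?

s = 3: P(3, 71) = 2556 and P(3, 72) = 2628; 2601 is not s-gonal.
s = 4: P(4, 51) = 2601. ✓
s = 5: P(5, 41) = 2501 and P(5, 42) = 2625; 2601 is not s-gonal.
s = 6: P(6, 36) = 2556 and P(6, 37) = 2701; 2601 is not s-gonal.
s = 12: P(12, 23) = 2553 and P(12, 24) = 2784; 2601 is not s-gonal.
Hits: s ∈ {4} → 1.

1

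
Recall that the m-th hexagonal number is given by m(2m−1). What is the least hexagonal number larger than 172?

Solve n(2n−1) > 172 for integer n.
The largest n with value ≤ 172 is 9 (since 153 ≤ 172 < 190), so the first above is n = 10, value 190.

190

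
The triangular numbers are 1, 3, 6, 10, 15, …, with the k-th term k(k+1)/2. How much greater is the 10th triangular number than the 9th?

Consecutive triangular numbers differ by n: T_{10} − T_{9} = 10.

10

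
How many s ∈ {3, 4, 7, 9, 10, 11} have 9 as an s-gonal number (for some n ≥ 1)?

s = 3: P(3, 3) = 6 and P(3, 4) = 10; 9 is not s-gonal.
s = 4: P(4, 3) = 9. ✓
s = 7: P(7, 2) = 7 and P(7, 3) = 18; 9 is not s-gonal.
s = 9: P(9, 2) = 9. ✓
s = 10: P(10, 1) = 1 and P(10, 2) = 10; 9 is not s-gonal.
s = 11: P(11, 1) = 1 and P(11, 2) = 11; 9 is not s-gonal.
Hits: s ∈ {4, 9} → 2.

2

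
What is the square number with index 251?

251² = 63001.

63001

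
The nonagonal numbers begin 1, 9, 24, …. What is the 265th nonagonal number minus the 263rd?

265·(7·265 − 5)/2 = 245125 and 263·(7·263 − 5)/2 = 241434.
Difference: 245125 − 241434 = 3691.

3691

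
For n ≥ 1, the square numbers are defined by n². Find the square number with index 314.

98596

The 314th square number is n² with n = 314.
314² = 98596.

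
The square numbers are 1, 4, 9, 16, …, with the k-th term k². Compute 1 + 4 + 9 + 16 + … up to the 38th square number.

Σ_{i=1}^{38} i² = 38·39·77/6 = 19019.

19019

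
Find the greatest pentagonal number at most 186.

Solve n(3n−1)/2 ≤ 186 for integer n.
n = 11 gives 176 ≤ 186, while n = 12 gives 210 > 186; so the answer is 176.

176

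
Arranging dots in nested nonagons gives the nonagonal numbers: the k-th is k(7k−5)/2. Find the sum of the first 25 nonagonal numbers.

18525

Σ i(7i−5)/2 = (7Σi² − 5Σi) / 2 over i = 1..25.
Σi = 325 and Σi² = 5525.
(7·5525 − 5·325) / 2 = 37050/2 = 18525.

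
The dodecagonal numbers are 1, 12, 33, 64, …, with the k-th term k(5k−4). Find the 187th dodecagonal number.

The 187th dodecagonal number is n(5n−4) with n = 187.
187·(5·187 − 4) = 187·931 = 174097.

174097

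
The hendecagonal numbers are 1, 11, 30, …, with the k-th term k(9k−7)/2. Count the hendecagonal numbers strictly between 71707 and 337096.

148

The n-th hendecagonal number is n(9n−7)/2.
Smallest index with value > 71707: n = 127 (giving 72136).
Largest index with value < 337096: n = 274 (giving 336883).
Indices 127 through 274: 148 terms.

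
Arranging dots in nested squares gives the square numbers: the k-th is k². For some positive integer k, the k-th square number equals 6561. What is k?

81

We need n² = 6561, so n = √6561 = 81.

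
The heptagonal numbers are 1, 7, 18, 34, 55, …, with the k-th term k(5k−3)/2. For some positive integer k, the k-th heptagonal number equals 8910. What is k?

Set n(5n−3)/2 = 8910, giving 5n² − 3n − 17820 = 0.
The discriminant is 9 + 40·8910 = 356409, and √356409 = 597.
So n = (3 + 597) / 10 = 600/10 = 60.
Check: 60·(5·60 − 3)/2 = 8910. ✓

60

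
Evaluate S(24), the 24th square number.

576

The 24th square number is n² with n = 24.
24² = 576.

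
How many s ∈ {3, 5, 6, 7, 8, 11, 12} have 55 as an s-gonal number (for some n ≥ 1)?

2

s = 3: P(3, 10) = 55. ✓
s = 5: P(5, 6) = 51 and P(5, 7) = 70; 55 is not s-gonal.
s = 6: P(6, 5) = 45 and P(6, 6) = 66; 55 is not s-gonal.
s = 7: P(7, 5) = 55. ✓
s = 8: P(8, 4) = 40 and P(8, 5) = 65; 55 is not s-gonal.
s = 11: P(11, 3) = 30 and P(11, 4) = 58; 55 is not s-gonal.
s = 12: P(12, 3) = 33 and P(12, 4) = 64; 55 is not s-gonal.
Hits: s ∈ {3, 7} → 2.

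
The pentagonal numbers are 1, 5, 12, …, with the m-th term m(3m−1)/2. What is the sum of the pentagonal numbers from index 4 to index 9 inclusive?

387

Σ i(3i−1)/2 = (3Σi² − Σi) / 2 over i = 4..9.
Σi = 45 − 6 = 39 and Σi² = 285 − 14 = 271.
(3·271 − 1·39) / 2 = 774/2 = 387.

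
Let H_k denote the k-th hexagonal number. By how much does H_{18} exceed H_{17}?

Consecutive hexagonal numbers differ by 4n − 3: here 4·18 − 3 = 69.

69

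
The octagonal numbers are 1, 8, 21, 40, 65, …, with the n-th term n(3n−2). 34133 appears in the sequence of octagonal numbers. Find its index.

107

Set n(3n−2) = 34133, giving 3n² − 2n − 34133 = 0.
The discriminant is 4 + 12·34133 = 409600, and √409600 = 640.
So n = (2 + 640) / 6 = 642/6 = 107.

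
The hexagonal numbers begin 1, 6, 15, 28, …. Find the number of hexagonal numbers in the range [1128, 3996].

21

The n-th hexagonal number is n(2n−1).
Smallest index with value ≥ 1128: n = 24 (giving 1128).
Largest index with value ≤ 3996: n = 44 (giving 3828).
Indices 24 through 44: 21 terms.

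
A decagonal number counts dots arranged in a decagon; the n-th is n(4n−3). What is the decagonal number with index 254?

257302

The 254th decagonal number is n(4n−3) with n = 254.
254·(4·254 − 3) = 254·1013 = 257302.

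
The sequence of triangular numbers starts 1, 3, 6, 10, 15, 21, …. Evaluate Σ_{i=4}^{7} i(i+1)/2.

Σ i(i+1)/2 = (Σi² + Σi) / 2 over i = 4..7.
Σi = 28 − 6 = 22 and Σi² = 140 − 14 = 126.
(1·126 + 1·22) / 2 = 148/2 = 74.

74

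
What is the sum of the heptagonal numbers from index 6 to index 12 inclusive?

Σ i(5i−3)/2 = (5Σi² − 3Σi) / 2 over i = 6..12.
Σi = 78 − 15 = 63 and Σi² = 650 − 55 = 595.
(5·595 − 3·63) / 2 = 2786/2 = 1393.

1393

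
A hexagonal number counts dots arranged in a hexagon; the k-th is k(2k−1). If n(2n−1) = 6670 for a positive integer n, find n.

58

Set n(2n−1) = 6670, giving 2n² − n − 6670 = 0.
So n = (1 + 231) / 4 = 232/4 = 58.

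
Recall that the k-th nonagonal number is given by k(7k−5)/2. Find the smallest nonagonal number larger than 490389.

Solve n(7n−5)/2 > 490389 for integer n.
The largest n with value ≤ 490389 is 374 (since 488631 ≤ 490389 < 491250), so the first above is n = 375, value 491250.

491250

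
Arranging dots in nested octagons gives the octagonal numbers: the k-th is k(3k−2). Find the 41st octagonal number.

The 41st octagonal number is n(3n−2) with n = 41.
41·(3·41 − 2) = 41·121 = 4961.

4961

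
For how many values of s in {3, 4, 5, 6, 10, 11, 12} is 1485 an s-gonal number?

s = 3: P(3, 54) = 1485. ✓
s = 4: P(4, 38) = 1444 and P(4, 39) = 1521; 1485 is not s-gonal.
s = 5: P(5, 31) = 1426 and P(5, 32) = 1520; 1485 is not s-gonal.
s = 6: P(6, 27) = 1431 and P(6, 28) = 1540; 1485 is not s-gonal.
s = 10: P(10, 19) = 1387 and P(10, 20) = 1540; 1485 is not s-gonal.
s = 11: P(11, 18) = 1395 and P(11, 19) = 1558; 1485 is not s-gonal.
s = 12: P(12, 17) = 1377 and P(12, 18) = 1548; 1485 is not s-gonal.
Hits: s ∈ {3} → 1.

1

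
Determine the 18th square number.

18² = 324.

324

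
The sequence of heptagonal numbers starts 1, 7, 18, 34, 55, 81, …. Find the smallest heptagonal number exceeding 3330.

Solve n(5n−3)/2 > 3330 for integer n.
The largest n with value ≤ 3330 is 36 (since 3186 ≤ 3330 < 3367), so the first above is n = 37, value 3367.

3367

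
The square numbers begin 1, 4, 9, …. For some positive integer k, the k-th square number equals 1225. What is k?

35

We need n² = 1225, so n = √1225 = 35.
Check: 35² = 1225. ✓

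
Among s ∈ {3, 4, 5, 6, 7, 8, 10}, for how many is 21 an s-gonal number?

2

s = 3: P(3, 6) = 21. ✓
s = 4: P(4, 4) = 16 and P(4, 5) = 25; 21 is not s-gonal.
s = 5: P(5, 3) = 12 and P(5, 4) = 22; 21 is not s-gonal.
s = 6: P(6, 3) = 15 and P(6, 4) = 28; 21 is not s-gonal.
s = 7: P(7, 3) = 18 and P(7, 4) = 34; 21 is not s-gonal.
s = 8: P(8, 3) = 21. ✓
s = 10: P(10, 2) = 10 and P(10, 3) = 27; 21 is not s-gonal.
Hits: s ∈ {3, 8} → 2.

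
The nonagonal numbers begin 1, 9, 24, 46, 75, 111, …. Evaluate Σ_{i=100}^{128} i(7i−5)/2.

1317934

Σ i(7i−5)/2 = (7Σi² − 5Σi) / 2 over i = 100..128.
Σi = 8256 − 4950 = 3306 and Σi² = 707264 − 328350 = 378914.
(7·378914 − 5·3306) / 2 = 2635868/2 = 1317934.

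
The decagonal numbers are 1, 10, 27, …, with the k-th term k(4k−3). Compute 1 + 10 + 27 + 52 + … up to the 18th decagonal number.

Σ i(4i−3) = 4Σi² − 3Σi over i = 1..18.
Σi = 171 and Σi² = 2109.
4·2109 − 3·171 = 7923.

7923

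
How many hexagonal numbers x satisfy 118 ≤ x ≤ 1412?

19

The n-th hexagonal number is n(2n−1).
Smallest index with value ≥ 118: n = 8 (giving 120).
Largest index with value ≤ 1412: n = 26 (giving 1326).
Indices 8 through 26: 19 terms.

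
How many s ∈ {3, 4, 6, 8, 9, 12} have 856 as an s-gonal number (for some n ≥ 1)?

s = 3: P(3, 40) = 820 and P(3, 41) = 861; 856 is not s-gonal.
s = 4: P(4, 29) = 841 and P(4, 30) = 900; 856 is not s-gonal.
s = 6: P(6, 20) = 780 and P(6, 21) = 861; 856 is not s-gonal.
s = 8: P(8, 17) = 833 and P(8, 18) = 936; 856 is not s-gonal.
s = 9: P(9, 16) = 856. ✓
s = 12: P(12, 13) = 793 and P(12, 14) = 924; 856 is not s-gonal.
Hits: s ∈ {9} → 1.

1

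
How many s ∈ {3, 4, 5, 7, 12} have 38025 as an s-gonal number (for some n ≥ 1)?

s = 3: P(3, 275) = 37950 and P(3, 276) = 38226; 38025 is not s-gonal.
s = 4: P(4, 195) = 38025. ✓
s = 5: P(5, 159) = 37842 and P(5, 160) = 38320; 38025 is not s-gonal.
s = 7: P(7, 123) = 37638 and P(7, 124) = 38254; 38025 is not s-gonal.
s = 12: P(12, 87) = 37497 and P(12, 88) = 38368; 38025 is not s-gonal.
Hits: s ∈ {4} → 1.

1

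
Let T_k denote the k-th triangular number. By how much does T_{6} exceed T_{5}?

6

Consecutive triangular numbers differ by n: T_{6} − T_{5} = 6.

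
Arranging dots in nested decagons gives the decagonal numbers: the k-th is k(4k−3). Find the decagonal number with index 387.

The 387th decagonal number is n(4n−3) with n = 387.
387·(4·387 − 3) = 387·1545 = 597915.

597915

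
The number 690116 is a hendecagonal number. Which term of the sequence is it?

392

Set n(9n−7)/2 = 690116, giving 9n² − 7n − 1380232 = 0.
The discriminant is 49 + 72·690116 = 49688401, and √49688401 = 7049.
So n = (7 + 7049) / 18 = 7056/18 = 392.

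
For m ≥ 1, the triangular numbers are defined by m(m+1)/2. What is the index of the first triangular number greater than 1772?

60

Solve n(n+1)/2 > 1772 for integer n.
The largest n with value ≤ 1772 is 59 (since 1770 ≤ 1772 < 1830), so the first above is n = 60, value 1830.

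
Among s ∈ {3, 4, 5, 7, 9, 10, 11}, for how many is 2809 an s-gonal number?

s = 3: P(3, 74) = 2775 and P(3, 75) = 2850; 2809 is not s-gonal.
s = 4: P(4, 53) = 2809. ✓
s = 5: P(5, 43) = 2752 and P(5, 44) = 2882; 2809 is not s-gonal.
s = 7: P(7, 33) = 2673 and P(7, 34) = 2839; 2809 is not s-gonal.
s = 9: P(9, 28) = 2674 and P(9, 29) = 2871; 2809 is not s-gonal.
s = 10: P(10, 26) = 2626 and P(10, 27) = 2835; 2809 is not s-gonal.
s = 11: P(11, 25) = 2725 and P(11, 26) = 2951; 2809 is not s-gonal.
Hits: s ∈ {4} → 1.

1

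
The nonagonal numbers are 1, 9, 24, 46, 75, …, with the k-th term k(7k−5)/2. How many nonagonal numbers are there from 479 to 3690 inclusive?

The n-th nonagonal number is n(7n−5)/2.
Smallest index with value ≥ 479: n = 13 (giving 559).
Largest index with value ≤ 3690: n = 32 (giving 3504).
Indices 13 through 32: 20 terms.

20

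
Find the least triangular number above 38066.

38226

Solve n(n+1)/2 > 38066 for integer n.
The largest n with value ≤ 38066 is 275 (since 37950 ≤ 38066 < 38226), so the first above is n = 276, value 38226.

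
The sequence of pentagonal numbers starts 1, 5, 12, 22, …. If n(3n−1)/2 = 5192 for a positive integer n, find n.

Set n(3n−1)/2 = 5192, giving 3n² − n − 10384 = 0.
The discriminant is 1 + 24·5192 = 124609, and √124609 = 353.
So n = (1 + 353) / 6 = 354/6 = 59.
Check: 59·(3·59 − 1)/2 = 5192. ✓

59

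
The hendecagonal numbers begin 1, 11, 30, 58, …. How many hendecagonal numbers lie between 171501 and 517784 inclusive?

The n-th hendecagonal number is n(9n−7)/2.
Smallest index with value ≥ 171501: n = 196 (giving 172186).
Largest index with value ≤ 517784: n = 339 (giving 515958).
Indices 196 through 339: 144 terms.

144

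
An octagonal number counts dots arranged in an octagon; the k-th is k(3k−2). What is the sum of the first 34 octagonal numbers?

Σ i(3i−2) = 3Σi² − 2Σi over i = 1..34.
Σi = 595 and Σi² = 13685.
3·13685 − 2·595 = 39865.

39865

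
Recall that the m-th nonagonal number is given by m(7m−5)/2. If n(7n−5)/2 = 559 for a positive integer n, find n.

13

Set n(7n−5)/2 = 559, giving 7n² − 5n − 1118 = 0.
The discriminant is 25 + 56·559 = 31329, and √31329 = 177.
So n = (5 + 177) / 14 = 182/14 = 13.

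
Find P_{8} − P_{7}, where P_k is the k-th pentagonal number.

Consecutive pentagonal numbers differ by 3n − 2: here 3·8 − 2 = 22.

22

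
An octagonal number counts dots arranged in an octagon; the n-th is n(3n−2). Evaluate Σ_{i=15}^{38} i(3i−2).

Σ i(3i−2) = 3Σi² − 2Σi over i = 15..38.
Σi = 741 − 105 = 636 and Σi² = 19019 − 1015 = 18004.
3·18004 − 2·636 = 52740.

52740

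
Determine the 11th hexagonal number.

231

11·(2·11 − 1) = 11·21 = 231.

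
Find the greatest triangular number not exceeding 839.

Solve n(n+1)/2 ≤ 839 for integer n.
n = 40 gives 820 ≤ 839, while n = 41 gives 861 > 839; so the answer is 820.

820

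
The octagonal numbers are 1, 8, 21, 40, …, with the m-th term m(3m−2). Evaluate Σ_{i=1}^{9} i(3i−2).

Σ i(3i−2) = 3Σi² − 2Σi over i = 1..9.
Σi = 45 and Σi² = 285.
3·285 − 2·45 = 765.

765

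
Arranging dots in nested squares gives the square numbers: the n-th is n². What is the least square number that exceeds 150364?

Solve n² > 150364 for integer n.
The largest n with value ≤ 150364 is 387 (since 149769 ≤ 150364 < 150544), so the first above is n = 388, value 150544.

150544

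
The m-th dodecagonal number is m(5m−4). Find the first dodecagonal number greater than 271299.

Solve n(5n−4) > 271299 for integer n.
The largest n with value ≤ 271299 is 233 (since 270513 ≤ 271299 < 272844), so the first above is n = 234, value 272844.

272844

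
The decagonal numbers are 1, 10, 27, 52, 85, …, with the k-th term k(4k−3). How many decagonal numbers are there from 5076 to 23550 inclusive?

The n-th decagonal number is n(4n−3).
Smallest index with value ≥ 5076: n = 36 (giving 5076).
Largest index with value ≤ 23550: n = 77 (giving 23485).
Indices 36 through 77: 42 terms.

42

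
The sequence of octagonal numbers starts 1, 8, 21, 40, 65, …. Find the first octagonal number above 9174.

9296

Solve n(3n−2) > 9174 for integer n.
The largest n with value ≤ 9174 is 55 (since 8965 ≤ 9174 < 9296), so the first above is n = 56, value 9296.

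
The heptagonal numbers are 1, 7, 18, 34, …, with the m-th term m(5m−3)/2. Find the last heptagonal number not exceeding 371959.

371911

Solve n(5n−3)/2 ≤ 371959 for integer n.
n = 386 gives 371911 ≤ 371959, while n = 387 gives 373842 > 371959; so the answer is 371911.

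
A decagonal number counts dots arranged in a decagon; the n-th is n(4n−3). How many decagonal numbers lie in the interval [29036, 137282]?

The n-th decagonal number is n(4n−3).
Smallest index with value ≥ 29036: n = 86 (giving 29326).
Largest index with value ≤ 137282: n = 185 (giving 136345).
Indices 86 through 185: 100 terms.

100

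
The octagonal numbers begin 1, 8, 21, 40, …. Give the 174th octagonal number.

174·(3·174 − 2) = 174·520 = 90480.

90480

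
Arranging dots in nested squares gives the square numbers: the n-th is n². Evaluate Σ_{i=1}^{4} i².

Σ_{i=1}^{4} i² = 4·5·9/6 = 30.

30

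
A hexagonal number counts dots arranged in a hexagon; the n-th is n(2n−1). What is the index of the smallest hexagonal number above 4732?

Solve n(2n−1) > 4732 for integer n.
The largest n with value ≤ 4732 is 48 (since 4560 ≤ 4732 < 4753), so the first above is n = 49, value 4753.

49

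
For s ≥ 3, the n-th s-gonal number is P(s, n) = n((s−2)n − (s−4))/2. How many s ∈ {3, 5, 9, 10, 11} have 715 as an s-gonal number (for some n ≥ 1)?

s = 3: P(3, 37) = 703 and P(3, 38) = 741; 715 is not s-gonal.
s = 5: P(5, 22) = 715. ✓
s = 9: P(9, 14) = 651 and P(9, 15) = 750; 715 is not s-gonal.
s = 10: P(10, 13) = 637 and P(10, 14) = 742; 715 is not s-gonal.
s = 11: P(11, 13) = 715. ✓
Hits: s ∈ {5, 11} → 2.

2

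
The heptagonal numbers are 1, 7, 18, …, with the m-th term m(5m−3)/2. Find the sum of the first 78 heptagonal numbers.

Σ i(5i−3)/2 = (5Σi² − 3Σi) / 2 over i = 1..78.
Σi = 3081 and Σi² = 161239.
(5·161239 − 3·3081) / 2 = 796952/2 = 398476.

398476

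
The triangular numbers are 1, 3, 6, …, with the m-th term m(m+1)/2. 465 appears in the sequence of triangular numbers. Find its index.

Set n(n+1)/2 = 465, giving n² + n − 930 = 0.
The discriminant is 1 + 8·465 = 3721, and √3721 = 61.
So n = (-1 + 61) / 2 = 60/2 = 30.

30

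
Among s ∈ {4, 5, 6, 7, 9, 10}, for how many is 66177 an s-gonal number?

s = 4: P(4, 257) = 66049 and P(4, 258) = 66564; 66177 is not s-gonal.
s = 5: P(5, 210) = 66045 and P(5, 211) = 66676; 66177 is not s-gonal.
s = 6: P(6, 182) = 66066 and P(6, 183) = 66795; 66177 is not s-gonal.
s = 7: P(7, 162) = 65367 and P(7, 163) = 66178; 66177 is not s-gonal.
s = 9: P(9, 137) = 65349 and P(9, 138) = 66309; 66177 is not s-gonal.
s = 10: P(10, 129) = 66177. ✓
Hits: s ∈ {10} → 1.

1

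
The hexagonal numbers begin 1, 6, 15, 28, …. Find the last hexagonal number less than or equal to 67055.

66795

Solve n(2n−1) ≤ 67055 for integer n.
n = 183 gives 66795 ≤ 67055, while n = 184 gives 67528 > 67055; so the answer is 66795.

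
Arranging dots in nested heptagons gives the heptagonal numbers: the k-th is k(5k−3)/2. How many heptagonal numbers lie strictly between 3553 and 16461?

The n-th heptagonal number is n(5n−3)/2.
Smallest index with value > 3553: n = 39 (giving 3744).
Largest index with value < 16461: n = 81 (giving 16281).
Indices 39 through 81: 43 terms.

43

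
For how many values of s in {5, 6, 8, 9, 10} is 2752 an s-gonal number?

1

s = 5: P(5, 43) = 2752. ✓
s = 6: P(6, 37) = 2701 and P(6, 38) = 2850; 2752 is not s-gonal.
s = 8: P(8, 30) = 2640 and P(8, 31) = 2821; 2752 is not s-gonal.
s = 9: P(9, 28) = 2674 and P(9, 29) = 2871; 2752 is not s-gonal.
s = 10: P(10, 26) = 2626 and P(10, 27) = 2835; 2752 is not s-gonal.
Hits: s ∈ {5} → 1.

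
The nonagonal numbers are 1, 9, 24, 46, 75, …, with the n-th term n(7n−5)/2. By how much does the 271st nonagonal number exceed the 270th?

1891

Consecutive nonagonal numbers differ by 7n − 6: here 7·271 − 6 = 1891.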